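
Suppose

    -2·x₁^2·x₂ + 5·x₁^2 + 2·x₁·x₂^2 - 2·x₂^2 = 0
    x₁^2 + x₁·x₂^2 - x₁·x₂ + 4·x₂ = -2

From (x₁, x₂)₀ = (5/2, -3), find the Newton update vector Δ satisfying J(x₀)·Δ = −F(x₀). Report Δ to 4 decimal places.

(-1.0535, 0.6178)

At (5/2, -3): F = (95.7500, 26.2500).
Jacobian J = [[-4·x₁·x₂ + 10·x₁ + 2·x₂^2, -2·x₁^2 + 4·x₁·x₂ - 4·x₂], [2·x₁ + x₂^2 - x₂, 2·x₁·x₂ - x₁ + 4]].
At the point, J = [[73.0000, -30.5000], [17.0000, -13.5000]] (det J = -467.0000).
Solving J·Δ = −F gives Δ = (-1.0535, 0.6178).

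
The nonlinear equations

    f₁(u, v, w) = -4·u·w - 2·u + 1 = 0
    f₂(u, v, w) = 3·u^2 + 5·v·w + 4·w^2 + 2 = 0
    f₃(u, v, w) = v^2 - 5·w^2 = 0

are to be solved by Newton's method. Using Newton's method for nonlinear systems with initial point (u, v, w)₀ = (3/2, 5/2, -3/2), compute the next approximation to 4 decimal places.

(0.7466, 1.5068, -0.8356)

At (3/2, 5/2, -3/2): F = (7.0000, -1.0000, -5.0000).
Jacobian J = [[-4·w - 2, 0, -4·u], [6·u, 5·w, 5·v + 8·w], [0, 2·v, -10·w]].
At the point, J = [[4.0000, 0.0000, -6.0000], [9.0000, -7.5000, 0.5000], [0.0000, 5.0000, 15.0000]] (det J = -730.0000).
Solving J·Δ = −F gives Δ = (-0.7534, -0.9932, 0.6644).
Then the next iterate is (u, v, w)₁ = (0.7466, 1.5068, -0.8356).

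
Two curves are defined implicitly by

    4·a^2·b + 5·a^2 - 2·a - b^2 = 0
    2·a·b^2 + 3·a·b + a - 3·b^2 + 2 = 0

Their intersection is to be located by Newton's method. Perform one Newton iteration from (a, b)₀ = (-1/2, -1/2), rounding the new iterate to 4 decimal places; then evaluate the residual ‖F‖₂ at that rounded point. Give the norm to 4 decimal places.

1.0008

At (-1/2, -1/2): F = (1.5000, 1.2500).
Jacobian J = [[8·a·b + 10·a - 2, 4·a^2 - 2·b], [2·b^2 + 3·b + 1, 4·a·b + 3·a - 6·b]].
At the point, J = [[-5.0000, 2.0000], [0.0000, 2.5000]] (det J = -12.5000).
Solving J·Δ = −F gives Δ = (0.1000, -0.5000).
Then the next iterate is (a, b)₁ = (-0.4000, -1.0000).
Re-evaluating at (-0.4000, -1.0000): F = (-0.0400, -1.0000), so ‖F‖₂ = 1.0008.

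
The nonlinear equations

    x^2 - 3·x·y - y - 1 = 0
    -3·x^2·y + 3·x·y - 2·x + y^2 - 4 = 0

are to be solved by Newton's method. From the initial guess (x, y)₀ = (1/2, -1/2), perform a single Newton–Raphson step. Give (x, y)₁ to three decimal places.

At (1/2, -1/2): F = (0.500, -5.125).
Jacobian J = [[2·x - 3·y, -3·x - 1], [-6·x·y + 3·y - 2, -3·x^2 + 3·x + 2·y]].
At the point, J = [[2.500, -2.500], [-2.000, -0.250]] (det J = -5.625).
Solving J·Δ = −F gives Δ = (-2.300, -2.100).
Then the next iterate is (x, y)₁ = (-1.800, -2.600).

(-1.800, -2.600)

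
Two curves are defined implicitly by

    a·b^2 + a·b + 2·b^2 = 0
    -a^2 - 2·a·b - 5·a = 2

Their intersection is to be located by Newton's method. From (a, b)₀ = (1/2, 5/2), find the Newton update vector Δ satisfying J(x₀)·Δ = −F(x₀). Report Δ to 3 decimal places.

(-0.576, -0.910)

At (1/2, 5/2): F = (16.875, -7.250).
Jacobian J = [[b^2 + b, 2·a·b + a + 4·b], [-2·a - 2·b - 5, -2·a]].
At the point, J = [[8.750, 13.000], [-11.000, -1.000]] (det J = 134.250).
Solving J·Δ = −F gives Δ = (-0.576, -0.910).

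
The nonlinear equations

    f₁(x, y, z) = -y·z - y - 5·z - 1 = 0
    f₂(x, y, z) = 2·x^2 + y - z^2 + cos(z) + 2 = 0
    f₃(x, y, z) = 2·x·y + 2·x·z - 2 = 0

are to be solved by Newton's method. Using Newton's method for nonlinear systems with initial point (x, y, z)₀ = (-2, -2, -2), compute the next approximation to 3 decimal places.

(-0.549, -3.301, -0.100)

At (-2, -2, -2): F = (7.000, 3.58385, 14.000).
Jacobian J = [[0, -z - 1, -y - 5], [4·x, 1, -2·z - sin(z)], [2·y + 2·z, 2·x, 2·x]].
At the point, J = [[0.000, 1.000, -3.000], [-8.000, 1.000, 4.90930], [-8.000, -4.000, -4.000]] (det J = -191.27438).
Solving J·Δ = −F gives Δ = (1.451, -1.301, 1.900).
Then the next iterate is (x, y, z)₁ = (-0.549, -3.301, -0.100).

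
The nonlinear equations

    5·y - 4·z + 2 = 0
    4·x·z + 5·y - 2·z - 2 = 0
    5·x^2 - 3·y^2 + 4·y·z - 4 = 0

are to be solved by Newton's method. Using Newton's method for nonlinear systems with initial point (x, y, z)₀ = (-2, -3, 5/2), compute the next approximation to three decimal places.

(18.575, 26.500, 33.625)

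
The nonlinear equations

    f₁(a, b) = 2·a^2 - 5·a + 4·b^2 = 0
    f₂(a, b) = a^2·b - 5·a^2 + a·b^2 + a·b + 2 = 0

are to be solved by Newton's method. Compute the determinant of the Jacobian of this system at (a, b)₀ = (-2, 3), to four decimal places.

-350.0000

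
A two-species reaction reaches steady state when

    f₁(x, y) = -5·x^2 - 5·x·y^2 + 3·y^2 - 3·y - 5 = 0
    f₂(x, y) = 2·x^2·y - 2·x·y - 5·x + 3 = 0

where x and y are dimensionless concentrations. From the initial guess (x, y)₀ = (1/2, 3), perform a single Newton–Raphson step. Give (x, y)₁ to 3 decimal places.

At (1/2, 3): F = (-10.750, -1.000).
Jacobian J = [[-10·x - 5·y^2, -10·x·y + 6·y - 3], [4·x·y - 2·y - 5, 2·x^2 - 2·x]].
At the point, J = [[-50.000, 0.000], [-5.000, -0.500]] (det J = 25.000).
Solving J·Δ = −F gives Δ = (-0.215, 0.150).
Then the next iterate is (x, y)₁ = (0.285, 3.150).

(0.285, 3.150)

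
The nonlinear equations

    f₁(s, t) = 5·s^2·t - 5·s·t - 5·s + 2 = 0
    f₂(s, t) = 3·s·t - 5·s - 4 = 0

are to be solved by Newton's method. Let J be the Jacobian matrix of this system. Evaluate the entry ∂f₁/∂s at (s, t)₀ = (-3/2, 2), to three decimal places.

∂f₁/∂s = 10·s·t - 5·t - 5.
At (-3/2, 2) this is -45.000.

-45.000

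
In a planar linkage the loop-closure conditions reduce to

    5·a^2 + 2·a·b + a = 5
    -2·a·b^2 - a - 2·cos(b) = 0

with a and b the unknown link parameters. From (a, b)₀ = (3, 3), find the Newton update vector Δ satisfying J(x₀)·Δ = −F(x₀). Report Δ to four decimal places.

At (3, 3): F = (61.0000, -55.020015).
Jacobian J = [[10·a + 2·b + 1, 2·a], [-2·b^2 - 1, -4·a·b + 2·sin(b)]].
At the point, J = [[37.0000, 6.0000], [-19.0000, -35.717760]] (det J = -1207.557119).
Solving J·Δ = −F gives Δ = (-1.5309, -0.7260).

(-1.5309, -0.7260)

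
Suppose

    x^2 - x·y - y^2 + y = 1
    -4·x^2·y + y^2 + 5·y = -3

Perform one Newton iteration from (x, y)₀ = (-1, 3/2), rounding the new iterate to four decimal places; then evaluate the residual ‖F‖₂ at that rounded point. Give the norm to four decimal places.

1050.7137

At (-1, 3/2): F = (0.7500, 6.7500).
Jacobian J = [[2·x - y, -x - 2·y + 1], [-8·x·y, -4·x^2 + 2·y + 5]].
At the point, J = [[-3.5000, -1.0000], [12.0000, 4.0000]] (det J = -2.0000).
Solving J·Δ = −F gives Δ = (4.8750, -16.3125).
Then the next iterate is (x, y)₁ = (3.8750, -14.8125).
Re-evaluating at (3.8750, -14.8125): F = (-162.808594, 1038.023438), so ‖F‖₂ = 1050.7137.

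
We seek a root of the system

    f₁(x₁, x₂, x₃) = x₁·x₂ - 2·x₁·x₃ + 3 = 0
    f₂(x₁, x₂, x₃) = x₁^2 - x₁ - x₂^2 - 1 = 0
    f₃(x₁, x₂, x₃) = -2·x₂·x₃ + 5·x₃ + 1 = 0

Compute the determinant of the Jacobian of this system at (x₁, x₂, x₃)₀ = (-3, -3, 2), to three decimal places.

-525.000

J = [[x₂ - 2·x₃, x₁, -2·x₁], [2·x₁ - 1, -2·x₂, 0], [0, -2·x₃, -2·x₂ + 5]].
At the point, J = [[-7.000, -3.000, 6.000], [-7.000, 6.000, 0.000], [0.000, -4.000, 11.000]].
det J = -525.000.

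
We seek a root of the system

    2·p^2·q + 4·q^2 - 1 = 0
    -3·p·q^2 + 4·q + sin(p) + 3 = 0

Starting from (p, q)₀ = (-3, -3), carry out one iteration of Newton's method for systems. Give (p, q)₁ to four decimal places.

(-2.2982, -1.9557)

At (-3, -3): F = (-19.0000, 71.858880).
Jacobian J = [[4·p·q, 2·p^2 + 8·q], [-3·q^2 + cos(p), -6·p·q + 4]].
At the point, J = [[36.0000, -6.0000], [-27.989992, -50.0000]] (det J = -1967.939955).
Solving J·Δ = −F gives Δ = (0.7018, 1.0443).
Then the next iterate is (p, q)₁ = (-2.2982, -1.9557).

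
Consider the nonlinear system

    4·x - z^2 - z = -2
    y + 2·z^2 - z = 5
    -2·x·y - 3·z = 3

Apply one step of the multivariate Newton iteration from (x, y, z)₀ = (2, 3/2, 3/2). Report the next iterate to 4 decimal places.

(1.2098, -1.8616, 2.2723)

At (2, 3/2, 3/2): F = (6.2500, -0.5000, -13.5000).
Jacobian J = [[4, 0, -2·z - 1], [0, 1, 4·z - 1], [-2·y, -2·x, -3]].
At the point, J = [[4.0000, 0.0000, -4.0000], [0.0000, 1.0000, 5.0000], [-3.0000, -4.0000, -3.0000]] (det J = 56.0000).
Solving J·Δ = −F gives Δ = (-0.7902, -3.3616, 0.7723).
Then the next iterate is (x, y, z)₁ = (1.2098, -1.8616, 2.2723).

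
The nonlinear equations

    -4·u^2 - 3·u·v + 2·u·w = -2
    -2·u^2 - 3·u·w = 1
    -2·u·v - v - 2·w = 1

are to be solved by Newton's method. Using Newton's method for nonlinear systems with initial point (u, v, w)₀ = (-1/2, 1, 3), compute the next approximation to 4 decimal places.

At (-1/2, 1, 3): F = (-0.5000, 3.0000, -7.0000).
Jacobian J = [[-8·u - 3·v + 2·w, -3·u, 2·u], [-4·u - 3·w, 0, -3·u], [-2·v, -2·u - 1, -2]].
At the point, J = [[7.0000, 1.5000, -1.0000], [-7.0000, 0.0000, 1.5000], [-2.0000, 0.0000, -2.0000]] (det J = -25.5000).
Solving J·Δ = −F gives Δ = (-0.2647, -0.5882, -3.2353).
Then the next iterate is (u, v, w)₁ = (-0.7647, 0.4118, -0.2353).

(-0.7647, 0.4118, -0.2353)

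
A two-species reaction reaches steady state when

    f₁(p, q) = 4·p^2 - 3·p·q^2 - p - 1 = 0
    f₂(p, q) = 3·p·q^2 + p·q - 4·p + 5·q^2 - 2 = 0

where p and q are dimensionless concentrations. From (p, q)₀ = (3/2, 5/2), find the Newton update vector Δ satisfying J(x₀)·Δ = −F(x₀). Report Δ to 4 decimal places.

(-21.5746, 6.4701)

At (3/2, 5/2): F = (-21.6250, 55.1250).
Jacobian J = [[8·p - 3·q^2 - 1, -6·p·q], [3·q^2 + q - 4, 6·p·q + p + 10·q]].
At the point, J = [[-7.7500, -22.5000], [17.2500, 49.0000]] (det J = 8.3750).
Solving J·Δ = −F gives Δ = (-21.5746, 6.4701).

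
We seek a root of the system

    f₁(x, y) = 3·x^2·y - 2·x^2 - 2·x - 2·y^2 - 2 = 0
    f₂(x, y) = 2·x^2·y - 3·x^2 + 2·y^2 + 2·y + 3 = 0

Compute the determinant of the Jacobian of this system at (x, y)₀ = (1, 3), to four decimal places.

J = [[6·x·y - 4·x - 2, 3·x^2 - 4·y], [4·x·y - 6·x, 2·x^2 + 4·y + 2]].
At the point, J = [[12.0000, -9.0000], [6.0000, 16.0000]].
det J = 246.0000.

246.0000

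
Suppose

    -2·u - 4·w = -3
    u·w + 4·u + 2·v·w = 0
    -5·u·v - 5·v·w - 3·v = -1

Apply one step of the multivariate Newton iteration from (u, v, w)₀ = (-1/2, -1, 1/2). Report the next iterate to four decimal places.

(-0.1456, 1.4620, 0.8228)

At (-1/2, -1, 1/2): F = (2.0000, -3.2500, 4.0000).
Jacobian J = [[-2, 0, -4], [w + 4, 2·w, u + 2·v], [-5·v, -5·u - 5·w - 3, -5·v]].
At the point, J = [[-2.0000, 0.0000, -4.0000], [4.5000, 1.0000, -2.5000], [5.0000, -3.0000, 5.0000]] (det J = 79.0000).
Solving J·Δ = −F gives Δ = (0.3544, 2.4620, 0.3228).
Then the next iterate is (u, v, w)₁ = (-0.1456, 1.4620, 0.8228).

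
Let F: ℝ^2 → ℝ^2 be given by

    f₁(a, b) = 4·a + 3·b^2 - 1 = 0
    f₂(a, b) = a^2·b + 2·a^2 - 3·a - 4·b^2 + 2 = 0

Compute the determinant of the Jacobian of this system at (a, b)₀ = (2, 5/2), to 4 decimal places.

-289.0000

J = [[4, 6·b], [2·a·b + 4·a - 3, a^2 - 8·b]].
At the point, J = [[4.0000, 15.0000], [15.0000, -16.0000]].
det J = -289.0000.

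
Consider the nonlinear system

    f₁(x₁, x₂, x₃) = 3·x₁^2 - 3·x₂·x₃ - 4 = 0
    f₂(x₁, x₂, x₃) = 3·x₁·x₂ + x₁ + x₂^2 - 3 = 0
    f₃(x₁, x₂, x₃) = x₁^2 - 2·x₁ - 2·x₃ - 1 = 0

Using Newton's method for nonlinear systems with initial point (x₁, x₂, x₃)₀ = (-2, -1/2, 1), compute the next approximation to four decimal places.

At (-2, -1/2, 1): F = (9.5000, -1.7500, 5.0000).
Jacobian J = [[6·x₁, -3·x₃, -3·x₂], [3·x₂ + 1, 3·x₁ + 2·x₂, 0], [2·x₁ - 2, 0, -2]].
At the point, J = [[-12.0000, -3.0000, 1.5000], [-0.5000, -7.0000, 0.0000], [-6.0000, 0.0000, -2.0000]] (det J = -228.0000).
Solving J·Δ = −F gives Δ = (0.8596, -0.3114, -0.0789).
Then the next iterate is (x₁, x₂, x₃)₁ = (-1.1404, -0.8114, 0.9211).

(-1.1404, -0.8114, 0.9211)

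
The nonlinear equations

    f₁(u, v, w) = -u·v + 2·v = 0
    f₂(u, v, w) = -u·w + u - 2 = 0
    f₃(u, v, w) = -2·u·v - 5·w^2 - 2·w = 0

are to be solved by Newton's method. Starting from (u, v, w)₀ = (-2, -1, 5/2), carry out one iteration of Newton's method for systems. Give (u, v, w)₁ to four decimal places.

(-3.1818, 0.2955, 1.1136)

At (-2, -1, 5/2): F = (-4.0000, 1.0000, -40.2500).
Jacobian J = [[-v, -u + 2, 0], [-w + 1, 0, -u], [-2·v, -2·u, -10·w - 2]].
At the point, J = [[1.0000, 4.0000, 0.0000], [-1.5000, 0.0000, 2.0000], [2.0000, 4.0000, -27.0000]] (det J = -154.0000).
Solving J·Δ = −F gives Δ = (-1.1818, 1.2955, -1.3864).
Then the next iterate is (u, v, w)₁ = (-3.1818, 0.2955, 1.1136).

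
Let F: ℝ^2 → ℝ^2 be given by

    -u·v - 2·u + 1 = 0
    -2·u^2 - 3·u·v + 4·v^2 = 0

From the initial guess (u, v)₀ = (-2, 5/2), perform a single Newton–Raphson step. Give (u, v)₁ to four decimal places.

At (-2, 5/2): F = (10.0000, 32.0000).
Jacobian J = [[-v - 2, -u], [-4·u - 3·v, -3·u + 8·v]].
At the point, J = [[-4.5000, 2.0000], [0.5000, 26.0000]] (det J = -118.0000).
Solving J·Δ = −F gives Δ = (1.6610, -1.2627).
Then the next iterate is (u, v)₁ = (-0.3390, 1.2373).

(-0.3390, 1.2373)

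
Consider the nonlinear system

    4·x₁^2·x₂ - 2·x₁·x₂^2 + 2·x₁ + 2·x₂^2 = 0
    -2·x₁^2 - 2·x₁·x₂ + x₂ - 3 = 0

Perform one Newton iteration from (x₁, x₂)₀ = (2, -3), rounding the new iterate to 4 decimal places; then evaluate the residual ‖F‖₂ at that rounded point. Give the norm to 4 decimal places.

At (2, -3): F = (-62.0000, -2.0000).
Jacobian J = [[8·x₁·x₂ - 2·x₂^2 + 2, 4·x₁^2 - 4·x₁·x₂ + 4·x₂], [-4·x₁ - 2·x₂, -2·x₁ + 1]].
At the point, J = [[-64.0000, 28.0000], [-2.0000, -3.0000]] (det J = 248.0000).
Solving J·Δ = −F gives Δ = (-0.9758, -0.0161).
Then the next iterate is (x₁, x₂)₁ = (1.0242, -3.0161).
Re-evaluating at (1.0242, -3.0161): F = (-11.047270, -1.935892), so ‖F‖₂ = 11.2156.

11.2156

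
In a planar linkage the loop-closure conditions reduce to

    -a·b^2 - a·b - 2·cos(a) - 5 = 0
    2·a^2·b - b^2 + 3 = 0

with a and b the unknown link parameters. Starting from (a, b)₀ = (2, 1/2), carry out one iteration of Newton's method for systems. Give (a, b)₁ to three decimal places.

(2.540, -0.773)

At (2, 1/2): F = (-5.66771, 6.750).
Jacobian J = [[-b^2 - b + 2·sin(a), -2·a·b - a], [4·a·b, 2·a^2 - 2·b]].
At the point, J = [[1.06859, -4.000], [4.000, 7.000]] (det J = 23.48016).
Solving J·Δ = −F gives Δ = (0.540, -1.273).
Then the next iterate is (a, b)₁ = (2.540, -0.773).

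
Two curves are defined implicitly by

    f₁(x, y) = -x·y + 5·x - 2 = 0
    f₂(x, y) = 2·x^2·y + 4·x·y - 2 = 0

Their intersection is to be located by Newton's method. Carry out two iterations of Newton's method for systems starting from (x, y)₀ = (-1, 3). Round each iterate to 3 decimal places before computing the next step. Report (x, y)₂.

(0.091, -1.485)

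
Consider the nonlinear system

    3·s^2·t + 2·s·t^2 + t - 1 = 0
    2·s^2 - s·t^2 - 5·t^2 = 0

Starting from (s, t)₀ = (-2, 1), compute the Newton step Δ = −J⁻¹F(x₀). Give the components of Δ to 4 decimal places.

(0.6952, -0.2095)

At (-2, 1): F = (8.0000, 5.0000).
Jacobian J = [[6·s·t + 2·t^2, 3·s^2 + 4·s·t + 1], [4·s - t^2, -2·s·t - 10·t]].
At the point, J = [[-10.0000, 5.0000], [-9.0000, -6.0000]] (det J = 105.0000).
Solving J·Δ = −F gives Δ = (0.6952, -0.2095).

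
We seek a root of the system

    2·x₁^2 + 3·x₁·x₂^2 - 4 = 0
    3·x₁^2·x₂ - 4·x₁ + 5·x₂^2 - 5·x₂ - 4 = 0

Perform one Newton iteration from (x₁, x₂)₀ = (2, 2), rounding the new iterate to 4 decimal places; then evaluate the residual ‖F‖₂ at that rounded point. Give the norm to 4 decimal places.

132.1472

At (2, 2): F = (28.0000, 22.0000).
Jacobian J = [[4·x₁ + 3·x₂^2, 6·x₁·x₂], [6·x₁·x₂ - 4, 3·x₁^2 + 10·x₂ - 5]].
At the point, J = [[20.0000, 24.0000], [20.0000, 27.0000]] (det J = 60.0000).
Solving J·Δ = −F gives Δ = (-3.8000, 2.0000).
Then the next iterate is (x₁, x₂)₁ = (-1.8000, 4.0000).
Re-evaluating at (-1.8000, 4.0000): F = (-83.9200, 102.0800), so ‖F‖₂ = 132.1472.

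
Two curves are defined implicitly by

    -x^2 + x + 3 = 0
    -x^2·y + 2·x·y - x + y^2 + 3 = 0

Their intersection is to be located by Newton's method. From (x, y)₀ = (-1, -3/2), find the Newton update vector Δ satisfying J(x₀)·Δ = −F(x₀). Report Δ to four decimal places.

(-0.3333, 2.1806)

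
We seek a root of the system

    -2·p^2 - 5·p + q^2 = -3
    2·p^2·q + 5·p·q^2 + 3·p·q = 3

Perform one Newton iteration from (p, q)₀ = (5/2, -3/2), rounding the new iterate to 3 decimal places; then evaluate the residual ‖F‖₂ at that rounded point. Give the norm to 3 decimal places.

4.501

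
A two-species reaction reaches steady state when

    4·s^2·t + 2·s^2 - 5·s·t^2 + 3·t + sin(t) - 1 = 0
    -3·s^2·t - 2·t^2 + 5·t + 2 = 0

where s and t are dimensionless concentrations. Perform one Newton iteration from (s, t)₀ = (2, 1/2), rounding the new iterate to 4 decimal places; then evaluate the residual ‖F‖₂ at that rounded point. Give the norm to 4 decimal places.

At (2, 1/2): F = (14.479426, -2.0000).
Jacobian J = [[8·s·t + 4·s - 5·t^2, 4·s^2 - 10·s·t + cos(t) + 3], [-6·s·t, -3·s^2 - 4·t + 5]].
At the point, J = [[14.7500, 9.877583], [-6.0000, -9.0000]] (det J = -73.484505).
Solving J·Δ = −F gives Δ = (-1.5045, 0.7808).
Then the next iterate is (s, t)₁ = (0.4955, 1.2808).
Re-evaluating at (0.4955, 1.2808): F = (1.485323, 4.179716), so ‖F‖₂ = 4.4358.

4.4358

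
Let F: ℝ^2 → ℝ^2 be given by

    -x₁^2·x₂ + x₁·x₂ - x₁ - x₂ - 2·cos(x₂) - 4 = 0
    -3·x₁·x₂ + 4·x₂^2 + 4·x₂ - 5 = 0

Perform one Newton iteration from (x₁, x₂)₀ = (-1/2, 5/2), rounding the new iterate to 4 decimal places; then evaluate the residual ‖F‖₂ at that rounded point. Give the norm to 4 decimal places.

9.5768

At (-1/2, 5/2): F = (-6.272713, 33.7500).
Jacobian J = [[-2·x₁·x₂ + x₂ - 1, -x₁^2 + x₁ + 2·sin(x₂) - 1], [-3·x₂, -3·x₁ + 8·x₂ + 4]].
At the point, J = [[4.0000, -0.553056], [-7.5000, 25.5000]] (det J = 97.852082).
Solving J·Δ = −F gives Δ = (1.4439, -0.8989).
Then the next iterate is (x₁, x₂)₁ = (0.9439, 1.6011).
Re-evaluating at (0.9439, 1.6011): F = (-6.399619, 7.124650), so ‖F‖₂ = 9.5768.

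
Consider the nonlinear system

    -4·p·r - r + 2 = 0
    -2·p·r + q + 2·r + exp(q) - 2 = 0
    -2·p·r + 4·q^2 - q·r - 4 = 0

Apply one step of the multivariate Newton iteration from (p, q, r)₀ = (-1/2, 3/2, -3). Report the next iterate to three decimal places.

(-0.622, 1.198, -0.530)

At (-1/2, 3/2, -3): F = (-1.000, -5.01831, 6.500).
Jacobian J = [[-4·r, 0, -4·p - 1], [-2·r, exp(q) + 1, -2·p + 2], [-2·r, 8·q - r, -2·p - q]].
At the point, J = [[12.000, 0.000, 1.000], [6.000, 5.48169, 3.000], [6.000, 15.000, -0.500]] (det J = -515.78027).
Solving J·Δ = −F gives Δ = (-0.122, -0.302, 2.470).
Then the next iterate is (p, q, r)₁ = (-0.622, 1.198, -0.530).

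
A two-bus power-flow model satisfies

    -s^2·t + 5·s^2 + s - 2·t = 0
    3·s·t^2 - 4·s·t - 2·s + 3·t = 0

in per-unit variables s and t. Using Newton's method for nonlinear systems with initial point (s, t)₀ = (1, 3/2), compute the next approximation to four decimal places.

(0.6390, 1.0373)

At (1, 3/2): F = (1.5000, 3.2500).
Jacobian J = [[-2·s·t + 10·s + 1, -s^2 - 2], [3·t^2 - 4·t - 2, 6·s·t - 4·s + 3]].
At the point, J = [[8.0000, -3.0000], [-1.2500, 8.0000]] (det J = 60.2500).
Solving J·Δ = −F gives Δ = (-0.3610, -0.4627).
Then the next iterate is (s, t)₁ = (0.6390, 1.0373).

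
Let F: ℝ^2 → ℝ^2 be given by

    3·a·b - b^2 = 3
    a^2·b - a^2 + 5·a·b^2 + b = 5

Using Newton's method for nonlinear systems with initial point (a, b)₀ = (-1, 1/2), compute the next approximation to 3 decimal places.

At (-1, 1/2): F = (-4.750, -6.250).
Jacobian J = [[3·b, 3·a - 2·b], [2·a·b - 2·a + 5·b^2, a^2 + 10·a·b + 1]].
At the point, J = [[1.500, -4.000], [2.250, -3.000]] (det J = 4.500).
Solving J·Δ = −F gives Δ = (2.389, -0.292).
Then the next iterate is (a, b)₁ = (1.389, 0.208).

(1.389, 0.208)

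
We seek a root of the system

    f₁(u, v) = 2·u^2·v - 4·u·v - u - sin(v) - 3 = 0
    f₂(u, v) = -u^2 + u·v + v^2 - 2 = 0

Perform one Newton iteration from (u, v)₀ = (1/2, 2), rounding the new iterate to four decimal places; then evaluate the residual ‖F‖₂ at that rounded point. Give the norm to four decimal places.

At (1/2, 2): F = (-7.409297, 2.7500).
Jacobian J = [[4·u·v - 4·v - 1, 2·u^2 - 4·u - cos(v)], [-2·u + v, u + 2·v]].
At the point, J = [[-5.0000, -1.083853], [1.0000, 4.5000]] (det J = -21.416147).
Solving J·Δ = −F gives Δ = (-1.4177, -0.2961).
Then the next iterate is (u, v)₁ = (-0.9177, 1.7039).
Re-evaluating at (-0.9177, 1.7039): F = (6.051179, -1.502567), so ‖F‖₂ = 6.2349.

6.2349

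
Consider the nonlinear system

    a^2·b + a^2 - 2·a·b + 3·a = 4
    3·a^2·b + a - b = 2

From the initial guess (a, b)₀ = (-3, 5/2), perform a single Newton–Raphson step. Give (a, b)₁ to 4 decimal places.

(-2.5323, 0.9839)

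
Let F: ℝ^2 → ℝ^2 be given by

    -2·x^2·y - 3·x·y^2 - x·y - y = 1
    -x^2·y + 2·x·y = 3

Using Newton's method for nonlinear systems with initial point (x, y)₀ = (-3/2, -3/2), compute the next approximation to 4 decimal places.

At (-3/2, -3/2): F = (15.1250, 4.8750).
Jacobian J = [[-4·x·y - 3·y^2 - y, -2·x^2 - 6·x·y - x - 1], [-2·x·y + 2·y, -x^2 + 2·x]].
At the point, J = [[-14.2500, -17.5000], [-7.5000, -5.2500]] (det J = -56.4375).
Solving J·Δ = −F gives Δ = (0.1047, 0.7791).
Then the next iterate is (x, y)₁ = (-1.3953, -0.7209).

(-1.3953, -0.7209)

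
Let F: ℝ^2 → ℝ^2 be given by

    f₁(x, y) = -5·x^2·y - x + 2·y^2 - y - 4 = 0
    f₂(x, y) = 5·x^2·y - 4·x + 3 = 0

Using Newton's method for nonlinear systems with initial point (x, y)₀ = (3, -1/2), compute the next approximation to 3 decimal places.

At (3, -1/2): F = (16.500, -31.500).
Jacobian J = [[-10·x·y - 1, -5·x^2 + 4·y - 1], [10·x·y - 4, 5·x^2]].
At the point, J = [[14.000, -48.000], [-19.000, 45.000]] (det J = -282.000).
Solving J·Δ = −F gives Δ = (-2.729, -0.452).
Then the next iterate is (x, y)₁ = (0.271, -0.952).

(0.271, -0.952)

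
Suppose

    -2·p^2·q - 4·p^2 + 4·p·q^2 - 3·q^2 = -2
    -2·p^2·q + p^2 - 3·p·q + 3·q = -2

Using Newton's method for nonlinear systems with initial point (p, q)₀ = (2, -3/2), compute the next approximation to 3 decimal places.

At (2, -3/2): F = (9.250, 22.500).
Jacobian J = [[-4·p·q - 8·p + 4·q^2, -2·p^2 + 8·p·q - 6·q], [-4·p·q + 2·p - 3·q, -2·p^2 - 3·p + 3]].
At the point, J = [[5.000, -23.000], [20.500, -11.000]] (det J = 416.500).
Solving J·Δ = −F gives Δ = (-0.998, 0.185).
Then the next iterate is (p, q)₁ = (1.002, -1.315).

(1.002, -1.315)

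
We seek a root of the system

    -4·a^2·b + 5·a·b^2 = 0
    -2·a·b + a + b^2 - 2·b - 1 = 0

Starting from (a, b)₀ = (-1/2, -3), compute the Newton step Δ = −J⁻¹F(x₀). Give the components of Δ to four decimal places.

(-0.0319, 1.4681)

At (-1/2, -3): F = (-19.5000, 10.5000).
Jacobian J = [[-8·a·b + 5·b^2, -4·a^2 + 10·a·b], [-2·b + 1, -2·a + 2·b - 2]].
At the point, J = [[33.0000, 14.0000], [7.0000, -7.0000]] (det J = -329.0000).
Solving J·Δ = −F gives Δ = (-0.0319, 1.4681).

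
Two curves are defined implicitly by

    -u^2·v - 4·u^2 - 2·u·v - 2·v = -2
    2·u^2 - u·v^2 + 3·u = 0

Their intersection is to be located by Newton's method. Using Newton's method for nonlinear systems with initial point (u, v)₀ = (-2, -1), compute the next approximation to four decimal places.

(-1.1765, -1.2353)

At (-2, -1): F = (-12.0000, 4.0000).
Jacobian J = [[-2·u·v - 8·u - 2·v, -u^2 - 2·u - 2], [4·u - v^2 + 3, -2·u·v]].
At the point, J = [[14.0000, -2.0000], [-6.0000, -4.0000]] (det J = -68.0000).
Solving J·Δ = −F gives Δ = (0.8235, -0.2353).
Then the next iterate is (u, v)₁ = (-1.1765, -1.2353).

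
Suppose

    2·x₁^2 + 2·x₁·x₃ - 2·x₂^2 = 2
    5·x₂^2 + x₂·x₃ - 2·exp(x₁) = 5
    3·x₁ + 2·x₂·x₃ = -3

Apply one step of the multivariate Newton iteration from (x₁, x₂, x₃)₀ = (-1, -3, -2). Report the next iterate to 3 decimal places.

(-1.055, -1.687, -0.903)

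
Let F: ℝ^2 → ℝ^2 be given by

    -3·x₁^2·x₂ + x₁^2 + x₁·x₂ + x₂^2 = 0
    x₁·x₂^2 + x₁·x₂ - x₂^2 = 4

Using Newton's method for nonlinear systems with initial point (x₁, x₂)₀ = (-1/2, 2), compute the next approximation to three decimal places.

(-0.196, 0.589)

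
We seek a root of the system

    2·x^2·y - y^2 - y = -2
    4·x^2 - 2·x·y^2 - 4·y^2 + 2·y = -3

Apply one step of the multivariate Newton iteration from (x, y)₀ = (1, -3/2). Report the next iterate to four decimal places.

(1.0224, -1.0289)

At (1, -3/2): F = (-1.7500, -9.5000).
Jacobian J = [[4·x·y, 2·x^2 - 2·y - 1], [8·x - 2·y^2, -4·x·y - 8·y + 2]].
At the point, J = [[-6.0000, 4.0000], [3.5000, 20.0000]] (det J = -134.0000).
Solving J·Δ = −F gives Δ = (0.0224, 0.4711).
Then the next iterate is (x, y)₁ = (1.0224, -1.0289).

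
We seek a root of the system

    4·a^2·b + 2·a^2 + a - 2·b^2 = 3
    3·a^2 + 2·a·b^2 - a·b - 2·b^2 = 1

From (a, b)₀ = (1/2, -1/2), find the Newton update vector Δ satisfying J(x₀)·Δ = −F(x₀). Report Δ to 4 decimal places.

At (1/2, -1/2): F = (-3.0000, -0.2500).
Jacobian J = [[8·a·b + 4·a + 1, 4·a^2 - 4·b], [6·a + 2·b^2 - b, 4·a·b - a - 4·b]].
At the point, J = [[1.0000, 3.0000], [4.0000, 0.5000]] (det J = -11.5000).
Solving J·Δ = −F gives Δ = (-0.0652, 1.0217).

(-0.0652, 1.0217)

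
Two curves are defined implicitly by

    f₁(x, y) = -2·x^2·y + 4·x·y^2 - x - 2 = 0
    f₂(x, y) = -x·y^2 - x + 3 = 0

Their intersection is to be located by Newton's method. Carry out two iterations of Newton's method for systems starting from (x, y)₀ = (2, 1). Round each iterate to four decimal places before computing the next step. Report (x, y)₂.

(1.2539, 1.1784)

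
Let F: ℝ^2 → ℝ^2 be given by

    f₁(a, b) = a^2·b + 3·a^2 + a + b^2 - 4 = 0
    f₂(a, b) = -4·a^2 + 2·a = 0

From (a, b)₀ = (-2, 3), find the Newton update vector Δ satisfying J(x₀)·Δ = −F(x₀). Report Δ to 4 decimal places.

(1.1111, -0.1444)

At (-2, 3): F = (27.0000, -20.0000).
Jacobian J = [[2·a·b + 6·a + 1, a^2 + 2·b], [-8·a + 2, 0]].
At the point, J = [[-23.0000, 10.0000], [18.0000, 0.0000]] (det J = -180.0000).
Solving J·Δ = −F gives Δ = (1.1111, -0.1444).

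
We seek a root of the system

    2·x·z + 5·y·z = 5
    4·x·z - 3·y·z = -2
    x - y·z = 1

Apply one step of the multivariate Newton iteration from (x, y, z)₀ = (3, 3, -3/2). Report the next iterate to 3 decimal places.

At (3, 3, -3/2): F = (-36.500, -2.500, 6.500).
Jacobian J = [[2·z, 5·z, 2·x + 5·y], [4·z, -3·z, 4·x - 3·y], [1, -z, -y]].
At the point, J = [[-3.000, -7.500, 21.000], [-6.000, 4.500, 3.000], [1.000, 1.500, -3.000]] (det J = -117.000).
Solving J·Δ = −F gives Δ = (-1.077, -1.564, 1.026).
Then the next iterate is (x, y, z)₁ = (1.923, 1.436, -0.474).

(1.923, 1.436, -0.474)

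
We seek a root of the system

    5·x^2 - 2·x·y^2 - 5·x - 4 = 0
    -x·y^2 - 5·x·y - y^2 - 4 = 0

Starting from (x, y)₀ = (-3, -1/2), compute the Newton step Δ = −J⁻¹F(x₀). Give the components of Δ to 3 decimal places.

(1.521, 0.583)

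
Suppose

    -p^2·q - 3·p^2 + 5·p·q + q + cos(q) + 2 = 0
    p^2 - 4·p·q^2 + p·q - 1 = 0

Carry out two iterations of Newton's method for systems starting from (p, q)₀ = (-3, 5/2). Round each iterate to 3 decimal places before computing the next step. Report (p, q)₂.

(-0.745, 1.529)

At (-3, 5/2): F = (-83.30114, 75.500).
Jacobian J = [[-2·p·q - 6·p + 5·q, -p^2 + 5·p - sin(q) + 1], [2·p - 4·q^2 + q, -8·p·q + p]].
At the point, J = [[45.500, -23.59847], [-28.500, 57.000]] (det J = 1920.94354).
Solving J·Δ = −F gives Δ = (1.544, -0.552).
Then the next iterate is (p, q)₁ = (-1.456, 1.948).
Round to (-1.456, 1.948) and repeat: F = (-21.09121, 20.38400), J = [[24.14858, -9.32963], [-16.14282, 21.23430]].
Δ = (0.711, -0.419), so (p, q)₂ = (-0.745, 1.529).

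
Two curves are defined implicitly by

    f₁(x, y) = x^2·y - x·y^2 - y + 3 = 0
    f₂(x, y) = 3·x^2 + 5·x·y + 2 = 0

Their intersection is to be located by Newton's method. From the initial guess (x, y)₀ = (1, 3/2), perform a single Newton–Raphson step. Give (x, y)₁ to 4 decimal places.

At (1, 3/2): F = (0.7500, 12.5000).
Jacobian J = [[2·x·y - y^2, x^2 - 2·x·y - 1], [6·x + 5·y, 5·x]].
At the point, J = [[0.7500, -3.0000], [13.5000, 5.0000]] (det J = 44.2500).
Solving J·Δ = −F gives Δ = (-0.9322, 0.0169).
Then the next iterate is (x, y)₁ = (0.0678, 1.5169).

(0.0678, 1.5169)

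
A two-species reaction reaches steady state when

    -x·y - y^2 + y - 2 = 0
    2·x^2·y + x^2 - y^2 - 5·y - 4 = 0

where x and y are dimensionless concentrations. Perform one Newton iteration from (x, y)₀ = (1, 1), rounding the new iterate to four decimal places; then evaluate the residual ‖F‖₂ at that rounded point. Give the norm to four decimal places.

At (1, 1): F = (-3.0000, -7.0000).
Jacobian J = [[-y, -x - 2·y + 1], [4·x·y + 2·x, 2·x^2 - 2·y - 5]].
At the point, J = [[-1.0000, -2.0000], [6.0000, -5.0000]] (det J = 17.0000).
Solving J·Δ = −F gives Δ = (-0.0588, -1.4706).
Then the next iterate is (x, y)₁ = (0.9412, -0.4706).
Re-evaluating at (0.9412, -0.4706): F = (-2.249136, -1.816376), so ‖F‖₂ = 2.8910.

2.8910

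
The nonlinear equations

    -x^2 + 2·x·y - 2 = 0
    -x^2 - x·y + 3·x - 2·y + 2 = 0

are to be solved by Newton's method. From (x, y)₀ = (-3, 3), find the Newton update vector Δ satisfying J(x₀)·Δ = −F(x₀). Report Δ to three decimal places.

(2.229, -0.375)

At (-3, 3): F = (-29.000, -13.000).
Jacobian J = [[-2·x + 2·y, 2·x], [-2·x - y + 3, -x - 2]].
At the point, J = [[12.000, -6.000], [6.000, 1.000]] (det J = 48.000).
Solving J·Δ = −F gives Δ = (2.229, -0.375).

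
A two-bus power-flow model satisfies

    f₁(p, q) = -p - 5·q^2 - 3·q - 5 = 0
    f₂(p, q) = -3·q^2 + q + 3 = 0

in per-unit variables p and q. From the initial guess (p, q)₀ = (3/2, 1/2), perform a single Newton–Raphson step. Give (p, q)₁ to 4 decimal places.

At (3/2, 1/2): F = (-9.2500, 2.7500).
Jacobian J = [[-1, -10·q - 3], [0, -6·q + 1]].
At the point, J = [[-1.0000, -8.0000], [0.0000, -2.0000]] (det J = 2.0000).
Solving J·Δ = −F gives Δ = (-20.2500, 1.3750).
Then the next iterate is (p, q)₁ = (-18.7500, 1.8750).

(-18.7500, 1.8750)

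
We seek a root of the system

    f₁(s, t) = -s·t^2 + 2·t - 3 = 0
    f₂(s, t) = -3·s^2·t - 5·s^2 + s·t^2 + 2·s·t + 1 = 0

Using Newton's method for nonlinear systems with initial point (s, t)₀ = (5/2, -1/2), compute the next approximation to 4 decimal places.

At (5/2, -1/2): F = (-4.6250, -22.7500).
Jacobian J = [[-t^2, -2·s·t + 2], [-6·s·t - 10·s + t^2 + 2·t, -3·s^2 + 2·s·t + 2·s]].
At the point, J = [[-0.2500, 4.5000], [-18.2500, -16.2500]] (det J = 86.1875).
Solving J·Δ = −F gives Δ = (-2.0598, 0.9133).
Then the next iterate is (s, t)₁ = (0.4402, 0.4133).

(0.4402, 0.4133)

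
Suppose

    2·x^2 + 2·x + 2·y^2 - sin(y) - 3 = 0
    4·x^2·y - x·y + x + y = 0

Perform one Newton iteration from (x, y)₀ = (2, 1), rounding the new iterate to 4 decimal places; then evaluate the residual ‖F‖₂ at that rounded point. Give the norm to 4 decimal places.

At (2, 1): F = (10.158529, 17.0000).
Jacobian J = [[4·x + 2, 4·y - cos(y)], [8·x·y - y + 1, 4·x^2 - x + 1]].
At the point, J = [[10.0000, 3.459698], [16.0000, 15.0000]] (det J = 94.644837).
Solving J·Δ = −F gives Δ = (-0.9886, -0.0789).
Then the next iterate is (x, y)₁ = (1.0114, 0.9211).
Re-evaluating at (1.0114, 0.9211): F = (1.969243, 4.769783), so ‖F‖₂ = 5.1603.

5.1603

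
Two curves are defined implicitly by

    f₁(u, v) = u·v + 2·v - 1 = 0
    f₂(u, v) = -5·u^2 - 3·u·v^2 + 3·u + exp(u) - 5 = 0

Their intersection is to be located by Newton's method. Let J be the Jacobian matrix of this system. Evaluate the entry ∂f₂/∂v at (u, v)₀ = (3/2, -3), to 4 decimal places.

27.0000

∂f₂/∂v = -6·u·v.
At (3/2, -3) this is 27.0000.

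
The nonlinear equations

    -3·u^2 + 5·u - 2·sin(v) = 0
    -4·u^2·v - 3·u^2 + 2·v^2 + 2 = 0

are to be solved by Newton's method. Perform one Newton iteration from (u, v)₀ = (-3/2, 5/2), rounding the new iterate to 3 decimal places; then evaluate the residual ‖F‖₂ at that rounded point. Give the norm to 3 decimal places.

At (-3/2, 5/2): F = (-15.44694, -14.750).
Jacobian J = [[-6·u + 5, -2·cos(v)], [-8·u·v - 6·u, -4·u^2 + 4·v]].
At the point, J = [[14.000, 1.60229], [39.000, 1.000]] (det J = -48.48920).
Solving J·Δ = −F gives Δ = (0.169, 8.165).
Then the next iterate is (u, v)₁ = (-1.331, 10.665).
Re-evaluating at (-1.331, 10.665): F = (-10.07797, 148.59497), so ‖F‖₂ = 148.936.

148.936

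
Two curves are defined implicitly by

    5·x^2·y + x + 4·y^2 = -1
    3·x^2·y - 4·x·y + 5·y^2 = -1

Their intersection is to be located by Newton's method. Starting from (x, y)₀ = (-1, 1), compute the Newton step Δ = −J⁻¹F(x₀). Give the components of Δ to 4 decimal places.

At (-1, 1): F = (9.0000, 13.0000).
Jacobian J = [[10·x·y + 1, 5·x^2 + 8·y], [6·x·y - 4·y, 3·x^2 - 4·x + 10·y]].
At the point, J = [[-9.0000, 13.0000], [-10.0000, 17.0000]] (det J = -23.0000).
Solving J·Δ = −F gives Δ = (-0.6957, -1.1739).

(-0.6957, -1.1739)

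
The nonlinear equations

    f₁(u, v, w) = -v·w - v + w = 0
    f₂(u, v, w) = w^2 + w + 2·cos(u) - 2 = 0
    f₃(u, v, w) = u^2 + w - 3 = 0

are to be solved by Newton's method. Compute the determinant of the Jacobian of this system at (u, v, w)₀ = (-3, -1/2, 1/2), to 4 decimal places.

J = [[0, -w - 1, -v + 1], [-2·sin(u), 0, 2·w + 1], [2·u, 0, 1]].
At the point, J = [[0.0000, -1.5000, 1.5000], [0.282240, 0.0000, 2.0000], [-6.0000, 0.0000, 1.0000]].
det J = 18.4234.

18.4234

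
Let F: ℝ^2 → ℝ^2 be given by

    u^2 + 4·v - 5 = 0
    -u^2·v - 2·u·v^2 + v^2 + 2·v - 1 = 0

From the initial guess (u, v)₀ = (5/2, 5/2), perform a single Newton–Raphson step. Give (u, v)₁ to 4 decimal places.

At (5/2, 5/2): F = (11.2500, -36.6250).
Jacobian J = [[2·u, 4], [-2·u·v - 2·v^2, -u^2 - 4·u·v + 2·v + 2]].
At the point, J = [[5.0000, 4.0000], [-25.0000, -24.2500]] (det J = -21.2500).
Solving J·Δ = −F gives Δ = (-5.9441, 4.6176).
Then the next iterate is (u, v)₁ = (-3.4441, 7.1176).

(-3.4441, 7.1176)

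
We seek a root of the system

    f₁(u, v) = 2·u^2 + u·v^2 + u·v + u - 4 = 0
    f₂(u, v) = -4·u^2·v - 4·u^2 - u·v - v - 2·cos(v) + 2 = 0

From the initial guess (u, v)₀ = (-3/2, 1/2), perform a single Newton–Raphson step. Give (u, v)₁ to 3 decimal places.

(-1.228, -0.594)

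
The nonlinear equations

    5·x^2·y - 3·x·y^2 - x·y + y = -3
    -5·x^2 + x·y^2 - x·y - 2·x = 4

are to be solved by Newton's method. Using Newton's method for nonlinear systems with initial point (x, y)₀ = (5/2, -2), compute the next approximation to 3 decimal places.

At (5/2, -2): F = (-86.500, -25.250).
Jacobian J = [[10·x·y - 3·y^2 - y, 5·x^2 - 6·x·y - x + 1], [-10·x + y^2 - y - 2, 2·x·y - x]].
At the point, J = [[-60.000, 59.750], [-21.000, -12.500]] (det J = 2004.750).
Solving J·Δ = −F gives Δ = (-1.292, 0.150).
Then the next iterate is (x, y)₁ = (1.208, -1.850).

(1.208, -1.850)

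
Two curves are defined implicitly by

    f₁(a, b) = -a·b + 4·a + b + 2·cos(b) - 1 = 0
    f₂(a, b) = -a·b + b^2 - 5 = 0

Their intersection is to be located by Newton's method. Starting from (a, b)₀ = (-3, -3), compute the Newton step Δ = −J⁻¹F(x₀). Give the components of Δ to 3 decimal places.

At (-3, -3): F = (-26.97998, -5.000).
Jacobian J = [[-b + 4, -a - 2·sin(b) + 1], [-b, -a + 2·b]].
At the point, J = [[7.000, 4.28224], [3.000, -3.000]] (det J = -33.84672).
Solving J·Δ = −F gives Δ = (3.024, 1.357).

(3.024, 1.357)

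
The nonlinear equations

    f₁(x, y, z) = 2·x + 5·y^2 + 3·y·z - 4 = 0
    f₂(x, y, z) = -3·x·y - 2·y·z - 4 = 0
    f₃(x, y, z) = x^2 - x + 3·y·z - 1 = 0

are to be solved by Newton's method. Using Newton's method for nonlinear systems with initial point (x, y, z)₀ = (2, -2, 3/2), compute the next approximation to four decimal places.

At (2, -2, 3/2): F = (11.0000, 14.0000, -8.0000).
Jacobian J = [[2, 10·y + 3·z, 3·y], [-3·y, -3·x - 2·z, -2·y], [2·x - 1, 3·z, 3·y]].
At the point, J = [[2.0000, -15.5000, -6.0000], [6.0000, -9.0000, 4.0000], [3.0000, 4.5000, -6.0000]] (det J = -996.0000).
Solving J·Δ = −F gives Δ = (-0.3574, 0.9679, -0.7861).
Then the next iterate is (x, y, z)₁ = (1.6426, -1.0321, 0.7139).

(1.6426, -1.0321, 0.7139)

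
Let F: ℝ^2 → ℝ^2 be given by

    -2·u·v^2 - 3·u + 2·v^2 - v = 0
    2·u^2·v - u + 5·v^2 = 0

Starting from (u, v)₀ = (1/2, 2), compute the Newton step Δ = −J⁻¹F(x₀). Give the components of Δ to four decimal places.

At (1/2, 2): F = (0.5000, 20.5000).
Jacobian J = [[-2·v^2 - 3, -4·u·v + 4·v - 1], [4·u·v - 1, 2·u^2 + 10·v]].
At the point, J = [[-11.0000, 3.0000], [3.0000, 20.5000]] (det J = -234.5000).
Solving J·Δ = −F gives Δ = (-0.2186, -0.9680).

(-0.2186, -0.9680)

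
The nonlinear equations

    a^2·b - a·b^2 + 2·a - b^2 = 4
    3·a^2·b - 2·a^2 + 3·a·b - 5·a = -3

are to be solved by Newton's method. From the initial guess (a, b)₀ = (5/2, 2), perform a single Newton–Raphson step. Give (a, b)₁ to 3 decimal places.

(1.901, 1.317)

At (5/2, 2): F = (-0.500, 30.500).
Jacobian J = [[2·a·b - b^2 + 2, a^2 - 2·a·b - 2·b], [6·a·b - 4·a + 3·b - 5, 3·a^2 + 3·a]].
At the point, J = [[8.000, -7.750], [21.000, 26.250]] (det J = 372.750).
Solving J·Δ = −F gives Δ = (-0.599, -0.683).
Then the next iterate is (a, b)₁ = (1.901, 1.317).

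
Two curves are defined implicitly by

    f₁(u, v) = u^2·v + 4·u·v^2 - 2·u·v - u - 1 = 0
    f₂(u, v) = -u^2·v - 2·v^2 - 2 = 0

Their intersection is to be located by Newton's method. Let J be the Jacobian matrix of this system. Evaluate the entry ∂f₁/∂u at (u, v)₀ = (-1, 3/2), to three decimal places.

∂f₁/∂u = 2·u·v + 4·v^2 - 2·v - 1.
At (-1, 3/2) this is 2.000.

2.000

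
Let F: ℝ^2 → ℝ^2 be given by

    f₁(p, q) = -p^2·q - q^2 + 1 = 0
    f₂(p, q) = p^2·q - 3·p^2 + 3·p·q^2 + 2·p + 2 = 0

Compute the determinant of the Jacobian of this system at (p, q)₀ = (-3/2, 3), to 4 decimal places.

J = [[-2·p·q, -p^2 - 2·q], [2·p·q - 6·p + 3·q^2 + 2, p^2 + 6·p·q]].
At the point, J = [[9.0000, -8.2500], [29.0000, -24.7500]].
det J = 16.5000.

16.5000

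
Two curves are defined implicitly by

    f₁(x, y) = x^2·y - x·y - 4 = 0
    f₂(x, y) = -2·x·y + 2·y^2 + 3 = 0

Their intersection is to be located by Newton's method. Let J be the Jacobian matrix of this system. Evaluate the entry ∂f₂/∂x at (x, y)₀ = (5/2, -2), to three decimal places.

∂f₂/∂x = -2·y.
At (5/2, -2) this is 4.000.

4.000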